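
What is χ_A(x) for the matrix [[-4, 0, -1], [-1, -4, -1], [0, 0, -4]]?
χ_A(x) = (x + 4)^3

xI - A = [[x + 4, 0, 1], [1, x + 4, 1], [0, 0, x + 4]].

Expanding det(xI - A) along the first row:
det(xI - A) = + (x + 4)·det([[x + 4, 1], [0, x + 4]]) - (0)·det([[1, 1], [0, x + 4]]) + (1)·det([[1, x + 4], [0, 0]]).

Evaluating gives χ_A(x) = x^3 + 12x^2 + 48x + 64 = (x + 4)^3.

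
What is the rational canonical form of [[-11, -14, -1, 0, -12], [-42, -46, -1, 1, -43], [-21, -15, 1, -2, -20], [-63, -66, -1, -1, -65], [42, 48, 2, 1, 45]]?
The invariant factors of A (the non-unit diagonal entries of the Smith normal form of xI - A over ℚ[x]) are (x + 1)^2(x + 2)(x + 4)^2, each dividing the next. The characteristic polynomial is their product, (x + 1)^2(x + 2)(x + 4)^2.

The rational canonical form is the block-diagonal matrix of companion matrices C(f_i):
R = [[0, 0, 0, 0, -32], [1, 0, 0, 0, -96], [0, 1, 0, 0, -106], [0, 0, 1, 0, -53], [0, 0, 0, 1, -12]].

R = [[0, 0, 0, 0, -32], [1, 0, 0, 0, -96], [0, 1, 0, 0, -106], [0, 0, 1, 0, -53], [0, 0, 0, 1, -12]]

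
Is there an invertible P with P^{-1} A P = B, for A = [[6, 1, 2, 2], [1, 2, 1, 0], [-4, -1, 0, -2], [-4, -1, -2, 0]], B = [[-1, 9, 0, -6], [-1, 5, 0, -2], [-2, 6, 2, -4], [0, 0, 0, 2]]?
Both have characteristic polynomial (x - 2)^4, but the minimal polynomial of A is (x - 2)^3 while the minimal polynomial of B is (x - 2)^2. The minimal polynomial is a similarity invariant, so A and B are not similar.

No.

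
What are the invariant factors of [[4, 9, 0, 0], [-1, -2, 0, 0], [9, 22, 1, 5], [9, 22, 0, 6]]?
x - 1, (x - 6)(x - 1)^2

The Jordan structure of A has elementary divisors (x - 1)^2, (x - 1), (x - 6). Arranging the block sizes at each eigenvalue in decreasing order and taking row products gives the invariant factors.

Invariant factors (smallest first, each dividing the next): x - 1, (x - 6)(x - 1)^2.

Check: the last factor (x - 6)(x - 1)^2 is the minimal polynomial, and the product (x - 6)(x - 1)^3 is the characteristic polynomial.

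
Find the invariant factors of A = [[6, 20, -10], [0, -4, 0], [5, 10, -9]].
The Jordan structure of A has elementary divisors (x + 4), (x + 4), (x - 1). Arranging the block sizes at each eigenvalue in decreasing order and taking row products gives the invariant factors.

Invariant factors (smallest first, each dividing the next): x + 4, (x - 1)(x + 4).

Check: the last factor (x - 1)(x + 4) is the minimal polynomial, and the product (x - 1)(x + 4)^2 is the characteristic polynomial.

x + 4, (x - 1)(x + 4)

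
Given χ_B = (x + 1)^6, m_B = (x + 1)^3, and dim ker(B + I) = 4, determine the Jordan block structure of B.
Jordan blocks: (-1, 3), (-1, 1), (-1, 1), (-1, 1)

λ = -1: algebraic multiplicity 6 (exponent in χ_B), largest block size 3 (exponent in m_B), 4 blocks (geometric multiplicity). These force block sizes [3, 1, 1, 1].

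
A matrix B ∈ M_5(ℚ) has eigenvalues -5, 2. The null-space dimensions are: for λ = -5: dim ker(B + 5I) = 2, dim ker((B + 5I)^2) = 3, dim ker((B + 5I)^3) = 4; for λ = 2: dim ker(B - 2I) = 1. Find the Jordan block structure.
λ = -5: successive nullity increments [2, 1, 1] count blocks of size ≥ k; block sizes are [3, 1].
λ = 2: successive nullity increments [1] count blocks of size ≥ k; block sizes are [1].

Jordan blocks: (-5, 3), (-5, 1), (2, 1)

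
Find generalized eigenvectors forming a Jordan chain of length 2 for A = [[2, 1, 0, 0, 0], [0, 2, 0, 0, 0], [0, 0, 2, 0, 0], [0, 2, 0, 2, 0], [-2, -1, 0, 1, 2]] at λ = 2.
We seek v_1 ∈ ker((A - 2I)^2) \ ker(A - 2I), then set v_{i+1} = (A - 2I) v_i.

One such chain is v_1 = [[0, 1, -1, 0, 0]]^T, v_2 = [[1, 0, 0, 2, -1]]^T. Check: (A - 2I) v_2 = [[0, 0, 0, 0, 0]]^T = 0.

v_1 = [[0, 1, -1, 0, 0]]^T, v_2 = [[1, 0, 0, 2, -1]]^T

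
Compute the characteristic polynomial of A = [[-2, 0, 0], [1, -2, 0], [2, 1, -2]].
χ_A(x) = (x + 2)^3

xI - A = [[x + 2, 0, 0], [-1, x + 2, 0], [-2, -1, x + 2]].

Expanding det(xI - A) along the first row:
det(xI - A) = + (x + 2)·det([[x + 2, 0], [-1, x + 2]]) - (0)·det([[-1, 0], [-2, x + 2]]) + (0)·det([[-1, x + 2], [-2, -1]]).

Evaluating gives χ_A(x) = x^3 + 6x^2 + 12x + 8 = (x + 2)^3.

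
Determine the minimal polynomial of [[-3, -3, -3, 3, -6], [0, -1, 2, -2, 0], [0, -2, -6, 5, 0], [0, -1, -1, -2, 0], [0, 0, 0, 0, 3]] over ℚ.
m_A(x) = (x - 3)(x + 3)^3

The characteristic polynomial factors as (x - 3)(x + 3)^4. The minimal polynomial is ∏(x - λ)^{k_λ} where k_λ is the size of the largest Jordan block at λ.

For λ = -3: rank(A + 3I) = 3, and the largest Jordan block has size 3 (the smallest k with rank((A + 3I)^k) = rank((A + 3I)^(k+1))).
For λ = 3: rank(A - 3I) = 4, and the largest Jordan block has size 1 (the smallest k with rank((A - 3I)^k) = rank((A - 3I)^(k+1))).

So m_A(x) = (x - 3)(x + 3)^3.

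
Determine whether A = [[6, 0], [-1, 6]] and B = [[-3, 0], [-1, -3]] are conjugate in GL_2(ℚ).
trace(A) = 12 but trace(B) = -6. The trace is a similarity invariant, so A and B are not similar.

No.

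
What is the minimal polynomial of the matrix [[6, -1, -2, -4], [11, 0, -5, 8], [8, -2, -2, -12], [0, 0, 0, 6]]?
The characteristic polynomial factors as (x - 6)(x - 2)(x - 1)^2. The minimal polynomial is ∏(x - λ)^{k_λ} where k_λ is the size of the largest Jordan block at λ.

For λ = 1: rank(A - I) = 3, and the largest Jordan block has size 2 (the smallest k with rank((A - I)^k) = rank((A - I)^(k+1))).
For λ = 2: rank(A - 2I) = 3, and the largest Jordan block has size 1 (the smallest k with rank((A - 2I)^k) = rank((A - 2I)^(k+1))).
For λ = 6: rank(A - 6I) = 3, and the largest Jordan block has size 1 (the smallest k with rank((A - 6I)^k) = rank((A - 6I)^(k+1))).

So m_A(x) = (x - 6)(x - 2)(x - 1)^2.

m_A(x) = (x - 6)(x - 2)(x - 1)^2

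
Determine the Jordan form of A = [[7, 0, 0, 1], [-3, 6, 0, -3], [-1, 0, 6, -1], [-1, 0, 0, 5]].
J = [[6, 1, 0, 0], [0, 6, 0, 0], [0, 0, 6, 0], [0, 0, 0, 6]]

The characteristic polynomial is det(xI - A) = (x - 6)^4, so the eigenvalues are 6 (algebraic multiplicity 4).

For λ = 6: rank(A - 6I) = 1, rank((A - 6I)^2) = 0. The eigenspace has dimension 4 - 1 = 3, so there are 3 Jordan blocks; the rank sequence gives block sizes [2, 1, 1].

Assembling the blocks gives the Jordan form J above.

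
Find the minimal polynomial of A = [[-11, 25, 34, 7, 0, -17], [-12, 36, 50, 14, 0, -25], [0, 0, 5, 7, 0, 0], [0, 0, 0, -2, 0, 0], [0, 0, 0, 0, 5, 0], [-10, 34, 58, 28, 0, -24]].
m_A(x) = (x - 5)(x + 2)^2

The characteristic polynomial factors as (x - 5)^3(x + 2)^3. The minimal polynomial is ∏(x - λ)^{k_λ} where k_λ is the size of the largest Jordan block at λ.

For λ = -2: rank(A + 2I) = 4, and the largest Jordan block has size 2 (the smallest k with rank((A + 2I)^k) = rank((A + 2I)^(k+1))).
For λ = 5: rank(A - 5I) = 3, and the largest Jordan block has size 1 (the smallest k with rank((A - 5I)^k) = rank((A - 5I)^(k+1))).

So m_A(x) = (x - 5)(x + 2)^2.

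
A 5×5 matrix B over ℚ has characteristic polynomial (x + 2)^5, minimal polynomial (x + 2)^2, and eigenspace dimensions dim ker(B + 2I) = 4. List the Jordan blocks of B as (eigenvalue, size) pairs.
Jordan blocks: (-2, 2), (-2, 1), (-2, 1), (-2, 1)

λ = -2: algebraic multiplicity 5 (exponent in χ_B), largest block size 2 (exponent in m_B), 4 blocks (geometric multiplicity). These force block sizes [2, 1, 1, 1].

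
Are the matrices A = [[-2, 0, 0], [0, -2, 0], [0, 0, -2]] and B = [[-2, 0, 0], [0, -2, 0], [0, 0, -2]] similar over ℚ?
Two matrices over a field are similar if and only if they have the same invariant factors.

Both A and B have characteristic polynomial (x + 2)^3 and minimal polynomial x + 2. Computing further, both have invariant factors x + 2, x + 2, x + 2. Hence A and B are similar.

Yes.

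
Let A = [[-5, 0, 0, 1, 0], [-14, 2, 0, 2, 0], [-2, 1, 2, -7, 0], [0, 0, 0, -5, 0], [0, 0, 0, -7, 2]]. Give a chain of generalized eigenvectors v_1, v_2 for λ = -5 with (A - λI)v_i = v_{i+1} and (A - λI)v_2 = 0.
We seek v_1 ∈ ker((A + 5I)^2) \ ker(A + 5I), then set v_{i+1} = (A + 5I) v_i.

One such chain is v_1 = [[-1, -2, 1, 1, 1]]^T, v_2 = [[1, 2, 0, 0, 0]]^T. Check: (A + 5I) v_2 = [[0, 0, 0, 0, 0]]^T = 0.

v_1 = [[-1, -2, 1, 1, 1]]^T, v_2 = [[1, 2, 0, 0, 0]]^T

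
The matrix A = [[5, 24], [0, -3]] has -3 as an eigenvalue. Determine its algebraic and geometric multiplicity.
The characteristic polynomial is (x - 5)(x + 3), so the factor x + 3 appears with exponent 1: the algebraic multiplicity is 1.

rank(A + 3I) = 1, so the eigenspace has dimension 2 - 1 = 1: the geometric multiplicity is 1.

algebraic multiplicity 1, geometric multiplicity 1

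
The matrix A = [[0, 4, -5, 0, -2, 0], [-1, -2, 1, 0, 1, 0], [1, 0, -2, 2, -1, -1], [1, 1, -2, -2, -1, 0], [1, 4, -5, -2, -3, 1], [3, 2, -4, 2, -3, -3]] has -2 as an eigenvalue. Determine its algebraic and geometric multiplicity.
algebraic multiplicity 6, geometric multiplicity 2

The characteristic polynomial is (x + 2)^6, so the factor x + 2 appears with exponent 6: the algebraic multiplicity is 6.

rank(A + 2I) = 4, so the eigenspace has dimension 6 - 4 = 2: the geometric multiplicity is 2.

Since 2 < 6, A is not diagonalizable.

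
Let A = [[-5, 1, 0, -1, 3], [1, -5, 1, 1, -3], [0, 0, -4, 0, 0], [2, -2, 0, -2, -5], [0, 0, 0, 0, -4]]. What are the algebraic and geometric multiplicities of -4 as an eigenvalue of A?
algebraic multiplicity 5, geometric multiplicity 2

The characteristic polynomial is (x + 4)^5, so the factor x + 4 appears with exponent 5: the algebraic multiplicity is 5.

rank(A + 4I) = 3, so the eigenspace has dimension 5 - 3 = 2: the geometric multiplicity is 2.

Since 2 < 5, A is not diagonalizable.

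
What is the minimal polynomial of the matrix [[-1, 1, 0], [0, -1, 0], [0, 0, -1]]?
The characteristic polynomial factors as (x + 1)^3. The minimal polynomial is ∏(x - λ)^{k_λ} where k_λ is the size of the largest Jordan block at λ.

For λ = -1: rank(A + I) = 1, and the largest Jordan block has size 2 (the smallest k with rank((A + I)^k) = rank((A + I)^(k+1))).

So m_A(x) = (x + 1)^2.

m_A(x) = (x + 1)^2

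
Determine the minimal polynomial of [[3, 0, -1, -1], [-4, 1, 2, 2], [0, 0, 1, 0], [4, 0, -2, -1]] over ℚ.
The characteristic polynomial factors as (x - 1)^4. The minimal polynomial is ∏(x - λ)^{k_λ} where k_λ is the size of the largest Jordan block at λ.

For λ = 1: rank(A - I) = 1, and the largest Jordan block has size 2 (the smallest k with rank((A - I)^k) = rank((A - I)^(k+1))).

So m_A(x) = (x - 1)^2.

m_A(x) = (x - 1)^2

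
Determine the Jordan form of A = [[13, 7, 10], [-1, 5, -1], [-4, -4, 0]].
The characteristic polynomial is det(xI - A) = (x - 6)^3, so the eigenvalues are 6 (algebraic multiplicity 3).

For λ = 6: rank(A - 6I) = 2, rank((A - 6I)^2) = 1, rank((A - 6I)^3) = 0. The eigenspace has dimension 3 - 2 = 1, so there is 1 Jordan block; the rank sequence gives block sizes [3].

Assembling the blocks gives the Jordan form J above.

J = [[6, 1, 0], [0, 6, 1], [0, 0, 6]]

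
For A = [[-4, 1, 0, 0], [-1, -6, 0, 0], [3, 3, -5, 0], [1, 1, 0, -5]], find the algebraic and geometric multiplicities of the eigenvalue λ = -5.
The characteristic polynomial is (x + 5)^4, so the factor x + 5 appears with exponent 4: the algebraic multiplicity is 4.

rank(A + 5I) = 1, so the eigenspace has dimension 4 - 1 = 3: the geometric multiplicity is 3.

Since 3 < 4, A is not diagonalizable.

algebraic multiplicity 4, geometric multiplicity 3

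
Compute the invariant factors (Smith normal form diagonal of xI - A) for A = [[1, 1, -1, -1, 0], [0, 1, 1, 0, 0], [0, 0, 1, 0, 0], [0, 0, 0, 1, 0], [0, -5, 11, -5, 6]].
The Jordan structure of A has elementary divisors (x - 1)^3, (x - 1), (x - 6). Arranging the block sizes at each eigenvalue in decreasing order and taking row products gives the invariant factors.

Invariant factors (smallest first, each dividing the next): x - 1, (x - 6)(x - 1)^3.

Check: the last factor (x - 6)(x - 1)^3 is the minimal polynomial, and the product (x - 6)(x - 1)^4 is the characteristic polynomial.

x - 1, (x - 6)(x - 1)^3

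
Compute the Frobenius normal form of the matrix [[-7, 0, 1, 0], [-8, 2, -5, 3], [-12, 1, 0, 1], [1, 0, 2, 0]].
The invariant factors of A (the non-unit diagonal entries of the Smith normal form of xI - A over ℚ[x]) are (x + 5)(x^3 + x - 3), each dividing the next. The characteristic polynomial is their product, (x + 5)(x^3 + x - 3).

The rational canonical form is the block-diagonal matrix of companion matrices C(f_i):
R = [[0, 0, 0, 15], [1, 0, 0, -2], [0, 1, 0, -1], [0, 0, 1, -5]].

Note the characteristic polynomial does not split into linear factors over ℚ, so A has no Jordan form over ℚ; the rational canonical form exists over any field.

R = [[0, 0, 0, 15], [1, 0, 0, -2], [0, 1, 0, -1], [0, 0, 1, -5]]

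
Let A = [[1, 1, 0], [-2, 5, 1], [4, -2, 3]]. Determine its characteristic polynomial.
xI - A = [[x - 1, -1, 0], [2, x - 5, -1], [-4, 2, x - 3]].

Expanding det(xI - A) along the first row:
det(xI - A) = + (x - 1)·det([[x - 5, -1], [2, x - 3]]) - (-1)·det([[2, -1], [-4, x - 3]]) + (0)·det([[2, x - 5], [-4, 2]]).

Evaluating gives χ_A(x) = x^3 - 9x^2 + 27x - 27 = (x - 3)^3.

χ_A(x) = (x - 3)^3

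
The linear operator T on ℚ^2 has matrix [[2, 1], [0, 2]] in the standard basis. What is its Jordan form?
J = [[2, 1], [0, 2]]

The characteristic polynomial is det(xI - A) = (x - 2)^2, so the eigenvalues are 2 (algebraic multiplicity 2).

For λ = 2: rank(A - 2I) = 1, rank((A - 2I)^2) = 0. The eigenspace has dimension 2 - 1 = 1, so there is 1 Jordan block; the rank sequence gives block sizes [2].

Assembling the blocks gives the Jordan form J above.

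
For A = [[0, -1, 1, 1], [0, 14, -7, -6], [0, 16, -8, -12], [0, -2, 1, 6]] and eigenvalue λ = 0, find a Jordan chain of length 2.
v_1 = [[0, 1, 2, 0]]^T, v_2 = [[1, 0, 0, 0]]^T

We seek v_1 ∈ ker(A^2) \ ker(A), then set v_{i+1} = A v_i.

One such chain is v_1 = [[0, 1, 2, 0]]^T, v_2 = [[1, 0, 0, 0]]^T. Check: A v_2 = [[0, 0, 0, 0]]^T = 0.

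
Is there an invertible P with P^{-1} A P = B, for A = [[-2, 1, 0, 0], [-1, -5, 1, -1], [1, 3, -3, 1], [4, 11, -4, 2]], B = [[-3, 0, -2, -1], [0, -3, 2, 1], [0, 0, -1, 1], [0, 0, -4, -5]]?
No.

trace(A) = -8 but trace(B) = -12. The trace is a similarity invariant, so A and B are not similar.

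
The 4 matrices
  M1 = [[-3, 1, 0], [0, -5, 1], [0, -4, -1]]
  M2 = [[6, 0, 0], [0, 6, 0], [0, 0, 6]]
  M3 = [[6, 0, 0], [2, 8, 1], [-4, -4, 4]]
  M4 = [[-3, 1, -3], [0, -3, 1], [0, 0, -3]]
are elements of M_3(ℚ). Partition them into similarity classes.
3 classes: {M1, M4}, {M2}, {M3}

Characteristic polynomials: χ_{M1} = (x + 3)^3, χ_{M2} = (x - 6)^3, χ_{M3} = (x - 6)^3, χ_{M4} = (x + 3)^3.

{M1, M4}: invariant factors (x + 3)^3.

{M2}: invariant factors x - 6, x - 6, x - 6.

{M3}: invariant factors x - 6, (x - 6)^2.

Matrices are similar if and only if their invariant-factor lists agree; the partition into similarity classes is {M1, M4}, {M2}, {M3}.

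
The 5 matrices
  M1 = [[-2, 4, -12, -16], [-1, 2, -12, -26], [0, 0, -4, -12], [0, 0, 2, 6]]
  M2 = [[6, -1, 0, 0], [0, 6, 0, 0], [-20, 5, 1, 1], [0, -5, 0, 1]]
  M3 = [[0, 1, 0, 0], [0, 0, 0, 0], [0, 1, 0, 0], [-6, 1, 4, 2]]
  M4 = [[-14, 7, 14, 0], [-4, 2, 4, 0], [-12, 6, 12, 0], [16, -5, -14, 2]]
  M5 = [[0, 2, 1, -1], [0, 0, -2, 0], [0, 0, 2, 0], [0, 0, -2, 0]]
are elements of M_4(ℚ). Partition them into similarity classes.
Characteristic polynomials: χ_{M1} = x^3(x - 2), χ_{M2} = (x - 6)^2(x - 1)^2, χ_{M3} = x^3(x - 2), χ_{M4} = x^3(x - 2), χ_{M5} = x^3(x - 2).

{M1, M3, M4, M5}: invariant factors x, x^2(x - 2).

{M2}: invariant factors (x - 6)^2(x - 1)^2.

Matrices are similar if and only if their invariant-factor lists agree; the partition into similarity classes is {M1, M3, M4, M5}, {M2}.

2 classes: {M1, M3, M4, M5}, {M2}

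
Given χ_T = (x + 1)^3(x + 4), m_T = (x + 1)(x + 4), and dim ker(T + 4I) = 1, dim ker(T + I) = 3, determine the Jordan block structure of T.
λ = -4: algebraic multiplicity 1 (exponent in χ_T), largest block size 1 (exponent in m_T), 1 block (geometric multiplicity). This forces block sizes [1].
λ = -1: algebraic multiplicity 3 (exponent in χ_T), largest block size 1 (exponent in m_T), 3 blocks (geometric multiplicity). These force block sizes [1, 1, 1].

Jordan blocks: (-4, 1), (-1, 1), (-1, 1), (-1, 1)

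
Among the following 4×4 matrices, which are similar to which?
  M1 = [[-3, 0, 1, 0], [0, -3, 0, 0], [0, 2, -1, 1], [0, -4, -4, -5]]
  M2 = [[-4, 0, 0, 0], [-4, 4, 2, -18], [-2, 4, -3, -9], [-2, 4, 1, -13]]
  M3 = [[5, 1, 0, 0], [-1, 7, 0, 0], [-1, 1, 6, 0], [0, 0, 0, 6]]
Characteristic polynomials: χ_{M1} = (x + 3)^4, χ_{M2} = (x + 4)^4, χ_{M3} = (x - 6)^4.

{M1}: invariant factors x + 3, (x + 3)^3.

{M2}: invariant factors x + 4, x + 4, (x + 4)^2.

{M3}: invariant factors x - 6, x - 6, (x - 6)^2.

Matrices are similar if and only if their invariant-factor lists agree; the partition into similarity classes is {M1}, {M2}, {M3}.

3 classes: {M1}, {M2}, {M3}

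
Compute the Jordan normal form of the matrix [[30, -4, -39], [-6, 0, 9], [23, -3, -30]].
The characteristic polynomial is det(xI - A) = x^3, so the eigenvalues are 0 (algebraic multiplicity 3).

For λ = 0: rank(A) = 2, rank(A^2) = 1, rank(A^3) = 0. The eigenspace has dimension 3 - 2 = 1, so there is 1 Jordan block; the rank sequence gives block sizes [3].

Assembling the blocks gives the Jordan form J above.

J = [[0, 1, 0], [0, 0, 1], [0, 0, 0]]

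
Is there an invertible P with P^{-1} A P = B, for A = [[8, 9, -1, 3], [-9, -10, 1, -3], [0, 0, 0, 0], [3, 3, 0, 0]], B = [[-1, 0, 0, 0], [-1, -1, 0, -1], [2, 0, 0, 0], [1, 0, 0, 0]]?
Yes.

Two matrices over a field are similar if and only if they have the same invariant factors.

Both A and B have characteristic polynomial x^2(x + 1)^2 and minimal polynomial x(x + 1). Computing further, both have invariant factors x(x + 1), x(x + 1). Hence A and B are similar.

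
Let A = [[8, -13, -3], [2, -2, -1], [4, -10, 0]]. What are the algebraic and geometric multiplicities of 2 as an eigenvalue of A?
algebraic multiplicity 3, geometric multiplicity 1

The characteristic polynomial is (x - 2)^3, so the factor x - 2 appears with exponent 3: the algebraic multiplicity is 3.

rank(A - 2I) = 2, so the eigenspace has dimension 3 - 2 = 1: the geometric multiplicity is 1.

Since 1 < 3, A is not diagonalizable.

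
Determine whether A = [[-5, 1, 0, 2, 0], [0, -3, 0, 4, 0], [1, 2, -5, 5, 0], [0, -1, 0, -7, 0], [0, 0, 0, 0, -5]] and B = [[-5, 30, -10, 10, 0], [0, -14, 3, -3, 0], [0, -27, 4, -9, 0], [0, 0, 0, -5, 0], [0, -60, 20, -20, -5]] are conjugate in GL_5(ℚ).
Both have characteristic polynomial (x + 5)^5 and minimal polynomial (x + 5)^2. But rank(A + 5I) = 2 for A while rank(B + 5I) = 1 for B, so the number of Jordan blocks at λ = -5 differs. A and B are not similar.

No.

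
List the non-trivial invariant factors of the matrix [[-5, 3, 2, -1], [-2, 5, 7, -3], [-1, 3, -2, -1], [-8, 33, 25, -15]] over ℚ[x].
x + 4, (x + 4)^2(x + 5)

The Jordan structure of A has elementary divisors (x + 5), (x + 4)^2, (x + 4). Arranging the block sizes at each eigenvalue in decreasing order and taking row products gives the invariant factors.

Invariant factors (smallest first, each dividing the next): x + 4, (x + 4)^2(x + 5).

Check: the last factor (x + 4)^2(x + 5) is the minimal polynomial, and the product (x + 4)^3(x + 5) is the characteristic polynomial.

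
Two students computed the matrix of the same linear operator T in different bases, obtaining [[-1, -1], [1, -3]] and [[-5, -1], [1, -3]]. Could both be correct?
trace(A) = -4 but trace(B) = -8. The trace is a similarity invariant, so A and B are not similar.

No.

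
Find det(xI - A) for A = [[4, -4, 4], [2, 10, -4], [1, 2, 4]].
χ_A(x) = (x - 6)^3

xI - A = [[x - 4, 4, -4], [-2, x - 10, 4], [-1, -2, x - 4]].

Expanding det(xI - A) along the first row:
det(xI - A) = + (x - 4)·det([[x - 10, 4], [-2, x - 4]]) - (4)·det([[-2, 4], [-1, x - 4]]) + (-4)·det([[-2, x - 10], [-1, -2]]).

Evaluating gives χ_A(x) = x^3 - 18x^2 + 108x - 216 = (x - 6)^3.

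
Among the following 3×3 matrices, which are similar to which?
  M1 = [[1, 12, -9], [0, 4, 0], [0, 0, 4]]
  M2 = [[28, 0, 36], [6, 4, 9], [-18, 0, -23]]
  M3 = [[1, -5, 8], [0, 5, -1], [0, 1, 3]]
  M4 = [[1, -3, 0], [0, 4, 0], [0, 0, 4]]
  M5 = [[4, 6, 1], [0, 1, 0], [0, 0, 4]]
2 classes: {M1, M2, M4}, {M3, M5}

Characteristic polynomials: χ_{M1} = (x - 4)^2(x - 1), χ_{M2} = (x - 4)^2(x - 1), χ_{M3} = (x - 4)^2(x - 1), χ_{M4} = (x - 4)^2(x - 1), χ_{M5} = (x - 4)^2(x - 1).

{M1, M2, M4}: invariant factors x - 4, (x - 4)(x - 1).

{M3, M5}: invariant factors (x - 4)^2(x - 1).

Matrices are similar if and only if their invariant-factor lists agree; the partition into similarity classes is {M1, M2, M4}, {M3, M5}.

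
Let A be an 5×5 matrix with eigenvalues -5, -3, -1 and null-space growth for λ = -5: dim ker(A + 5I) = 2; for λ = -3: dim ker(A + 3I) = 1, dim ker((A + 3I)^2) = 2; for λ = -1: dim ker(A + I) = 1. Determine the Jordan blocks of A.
Jordan blocks: (-5, 1), (-5, 1), (-3, 2), (-1, 1)

λ = -5: successive nullity increments [2] count blocks of size ≥ k; block sizes are [1, 1].
λ = -3: successive nullity increments [1, 1] count blocks of size ≥ k; block sizes are [2].
λ = -1: successive nullity increments [1] count blocks of size ≥ k; block sizes are [1].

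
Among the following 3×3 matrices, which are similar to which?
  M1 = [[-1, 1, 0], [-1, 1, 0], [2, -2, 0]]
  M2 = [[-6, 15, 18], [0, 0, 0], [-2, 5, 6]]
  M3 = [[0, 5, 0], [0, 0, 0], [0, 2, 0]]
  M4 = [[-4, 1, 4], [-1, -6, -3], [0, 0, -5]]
2 classes: {M1, M2, M3}, {M4}

Characteristic polynomials: χ_{M1} = x^3, χ_{M2} = x^3, χ_{M3} = x^3, χ_{M4} = (x + 5)^3.

{M1, M2, M3}: invariant factors x, x^2.

{M4}: invariant factors (x + 5)^3.

Matrices are similar if and only if their invariant-factor lists agree; the partition into similarity classes is {M1, M2, M3}, {M4}.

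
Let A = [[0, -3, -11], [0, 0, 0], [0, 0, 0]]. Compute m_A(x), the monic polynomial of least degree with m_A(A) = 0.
m_A(x) = x^2

The characteristic polynomial factors as x^3. The minimal polynomial is ∏(x - λ)^{k_λ} where k_λ is the size of the largest Jordan block at λ.

For λ = 0: rank(A) = 1, and the largest Jordan block has size 2 (the smallest k with rank(A^k) = rank(A^(k+1))).

So m_A(x) = x^2.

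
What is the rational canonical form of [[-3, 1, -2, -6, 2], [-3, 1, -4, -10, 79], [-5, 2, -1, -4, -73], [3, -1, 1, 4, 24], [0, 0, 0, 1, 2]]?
R = [[0, 0, 0, 0, -25], [1, 0, 0, 0, 75], [0, 1, 0, 0, -74], [0, 0, 1, 0, 22], [0, 0, 0, 1, 3]]

The invariant factors of A (the non-unit diagonal entries of the Smith normal form of xI - A over ℚ[x]) are (x - 5)(x - 1)^3(x + 5), each dividing the next. The characteristic polynomial is their product, (x - 5)(x - 1)^3(x + 5).

The rational canonical form is the block-diagonal matrix of companion matrices C(f_i):
R = [[0, 0, 0, 0, -25], [1, 0, 0, 0, 75], [0, 1, 0, 0, -74], [0, 0, 1, 0, 22], [0, 0, 0, 1, 3]].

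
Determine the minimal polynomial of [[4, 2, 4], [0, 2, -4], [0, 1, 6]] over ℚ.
m_A(x) = (x - 4)^2

The characteristic polynomial factors as (x - 4)^3. The minimal polynomial is ∏(x - λ)^{k_λ} where k_λ is the size of the largest Jordan block at λ.

For λ = 4: rank(A - 4I) = 1, and the largest Jordan block has size 2 (the smallest k with rank((A - 4I)^k) = rank((A - 4I)^(k+1))).

So m_A(x) = (x - 4)^2.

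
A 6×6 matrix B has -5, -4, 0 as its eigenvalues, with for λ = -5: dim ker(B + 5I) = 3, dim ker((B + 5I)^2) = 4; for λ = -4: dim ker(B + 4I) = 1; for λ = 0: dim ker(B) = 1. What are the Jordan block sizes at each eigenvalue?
Jordan blocks: (-5, 2), (-5, 1), (-5, 1), (-4, 1), (0, 1)

λ = -5: successive nullity increments [3, 1] count blocks of size ≥ k; block sizes are [2, 1, 1].
λ = -4: successive nullity increments [1] count blocks of size ≥ k; block sizes are [1].
λ = 0: successive nullity increments [1] count blocks of size ≥ k; block sizes are [1].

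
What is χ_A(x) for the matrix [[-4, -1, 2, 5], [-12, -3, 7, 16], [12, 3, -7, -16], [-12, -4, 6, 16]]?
χ_A(x) = x^3(x - 2)

xI - A = [[x + 4, 1, -2, -5], [12, x + 3, -7, -16], [-12, -3, x + 7, 16], [12, 4, -6, x - 16]].

Expanding det(xI - A) along the first row:
det(xI - A) = + (x + 4)·det([[x + 3, -7, -16], [-3, x + 7, 16], [4, -6, x - 16]]) - (1)·det([[12, -7, -16], [-12, x + 7, 16], [12, -6, x - 16]]) + (-2)·det([[12, x + 3, -16], [-12, -3, 16], [12, 4, x - 16]]) - (-5)·det([[12, x + 3, -7], [-12, -3, x + 7], [12, 4, -6]]).

Evaluating gives χ_A(x) = x^4 - 2x^3 = x^3(x - 2).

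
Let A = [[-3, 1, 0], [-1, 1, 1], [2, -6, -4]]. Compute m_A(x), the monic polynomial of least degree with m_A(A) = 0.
m_A(x) = (x + 2)^3

The characteristic polynomial factors as (x + 2)^3. The minimal polynomial is ∏(x - λ)^{k_λ} where k_λ is the size of the largest Jordan block at λ.

For λ = -2: rank(A + 2I) = 2, and the largest Jordan block has size 3 (the smallest k with rank((A + 2I)^k) = rank((A + 2I)^(k+1))).

So m_A(x) = (x + 2)^3.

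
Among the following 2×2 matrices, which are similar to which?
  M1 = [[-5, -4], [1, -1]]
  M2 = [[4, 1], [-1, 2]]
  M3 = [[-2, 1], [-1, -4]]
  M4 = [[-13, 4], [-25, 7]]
Characteristic polynomials: χ_{M1} = (x + 3)^2, χ_{M2} = (x - 3)^2, χ_{M3} = (x + 3)^2, χ_{M4} = (x + 3)^2.

{M1, M3, M4}: invariant factors (x + 3)^2.

{M2}: invariant factors (x - 3)^2.

Matrices are similar if and only if their invariant-factor lists agree; the partition into similarity classes is {M1, M3, M4}, {M2}.

2 classes: {M1, M3, M4}, {M2}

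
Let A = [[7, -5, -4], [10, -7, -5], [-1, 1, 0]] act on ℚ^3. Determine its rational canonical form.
The invariant factors of A (the non-unit diagonal entries of the Smith normal form of xI - A over ℚ[x]) are x^3 + 2x + 2, each dividing the next. The characteristic polynomial is their product, x^3 + 2x + 2.

The rational canonical form is the block-diagonal matrix of companion matrices C(f_i):
R = [[0, 0, -2], [1, 0, -2], [0, 1, 0]].

Note the characteristic polynomial does not split into linear factors over ℚ, so A has no Jordan form over ℚ; the rational canonical form exists over any field.

R = [[0, 0, -2], [1, 0, -2], [0, 1, 0]]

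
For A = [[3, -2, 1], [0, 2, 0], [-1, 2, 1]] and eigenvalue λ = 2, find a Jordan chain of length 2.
v_1 = [[0, 0, 1]]^T, v_2 = [[1, 0, -1]]^T

We seek v_1 ∈ ker((A - 2I)^2) \ ker(A - 2I), then set v_{i+1} = (A - 2I) v_i.

One such chain is v_1 = [[0, 0, 1]]^T, v_2 = [[1, 0, -1]]^T. Check: (A - 2I) v_2 = [[0, 0, 0]]^T = 0.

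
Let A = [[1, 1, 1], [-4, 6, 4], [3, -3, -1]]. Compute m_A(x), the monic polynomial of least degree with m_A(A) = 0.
The characteristic polynomial factors as (x - 2)^3. The minimal polynomial is ∏(x - λ)^{k_λ} where k_λ is the size of the largest Jordan block at λ.

For λ = 2: rank(A - 2I) = 1, and the largest Jordan block has size 2 (the smallest k with rank((A - 2I)^k) = rank((A - 2I)^(k+1))).

So m_A(x) = (x - 2)^2.

m_A(x) = (x - 2)^2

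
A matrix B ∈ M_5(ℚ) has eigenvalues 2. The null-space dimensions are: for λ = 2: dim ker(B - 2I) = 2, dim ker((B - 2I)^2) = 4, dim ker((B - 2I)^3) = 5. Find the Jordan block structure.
Jordan blocks: (2, 3), (2, 2)

λ = 2: successive nullity increments [2, 2, 1] count blocks of size ≥ k; block sizes are [3, 2].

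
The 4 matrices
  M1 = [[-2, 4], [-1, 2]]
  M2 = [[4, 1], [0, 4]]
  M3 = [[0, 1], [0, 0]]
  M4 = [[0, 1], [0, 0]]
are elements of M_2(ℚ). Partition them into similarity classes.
Characteristic polynomials: χ_{M1} = x^2, χ_{M2} = (x - 4)^2, χ_{M3} = x^2, χ_{M4} = x^2.

{M1, M3, M4}: invariant factors x^2.

{M2}: invariant factors (x - 4)^2.

Matrices are similar if and only if their invariant-factor lists agree; the partition into similarity classes is {M1, M3, M4}, {M2}.

2 classes: {M1, M3, M4}, {M2}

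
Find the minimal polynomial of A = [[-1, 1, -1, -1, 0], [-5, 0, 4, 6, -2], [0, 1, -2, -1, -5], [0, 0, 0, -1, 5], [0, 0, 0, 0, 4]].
m_A(x) = (x - 4)(x + 1)^3

The characteristic polynomial factors as (x - 4)(x + 1)^4. The minimal polynomial is ∏(x - λ)^{k_λ} where k_λ is the size of the largest Jordan block at λ.

For λ = -1: rank(A + I) = 3, and the largest Jordan block has size 3 (the smallest k with rank((A + I)^k) = rank((A + I)^(k+1))).
For λ = 4: rank(A - 4I) = 4, and the largest Jordan block has size 1 (the smallest k with rank((A - 4I)^k) = rank((A - 4I)^(k+1))).

So m_A(x) = (x - 4)(x + 1)^3.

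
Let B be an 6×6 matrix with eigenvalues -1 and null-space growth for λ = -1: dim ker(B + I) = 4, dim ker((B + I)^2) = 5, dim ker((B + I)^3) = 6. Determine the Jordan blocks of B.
λ = -1: successive nullity increments [4, 1, 1] count blocks of size ≥ k; block sizes are [3, 1, 1, 1].

Jordan blocks: (-1, 3), (-1, 1), (-1, 1), (-1, 1)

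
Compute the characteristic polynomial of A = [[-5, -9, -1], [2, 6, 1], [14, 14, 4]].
χ_A(x) = (x - 4)^2(x + 3)

xI - A = [[x + 5, 9, 1], [-2, x - 6, -1], [-14, -14, x - 4]].

Expanding det(xI - A) along the first row:
det(xI - A) = + (x + 5)·det([[x - 6, -1], [-14, x - 4]]) - (9)·det([[-2, -1], [-14, x - 4]]) + (1)·det([[-2, x - 6], [-14, -14]]).

Evaluating gives χ_A(x) = x^3 - 5x^2 - 8x + 48 = (x - 4)^2(x + 3).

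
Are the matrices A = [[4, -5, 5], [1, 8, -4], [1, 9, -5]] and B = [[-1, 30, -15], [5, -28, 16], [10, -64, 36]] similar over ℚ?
Two matrices over a field are similar if and only if they have the same invariant factors.

Both A and B have characteristic polynomial (x - 4)^2(x + 1) and minimal polynomial (x - 4)^2(x + 1). Computing further, both have invariant factors (x - 4)^2(x + 1). Hence A and B are similar.

Yes.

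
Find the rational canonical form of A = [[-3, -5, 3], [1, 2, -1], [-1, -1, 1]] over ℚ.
R = [[0, 0, 0], [1, 0, 0], [0, 1, 0]]

The invariant factors of A (the non-unit diagonal entries of the Smith normal form of xI - A over ℚ[x]) are x^3, each dividing the next. The characteristic polynomial is their product, x^3.

The rational canonical form is the block-diagonal matrix of companion matrices C(f_i):
R = [[0, 0, 0], [1, 0, 0], [0, 1, 0]].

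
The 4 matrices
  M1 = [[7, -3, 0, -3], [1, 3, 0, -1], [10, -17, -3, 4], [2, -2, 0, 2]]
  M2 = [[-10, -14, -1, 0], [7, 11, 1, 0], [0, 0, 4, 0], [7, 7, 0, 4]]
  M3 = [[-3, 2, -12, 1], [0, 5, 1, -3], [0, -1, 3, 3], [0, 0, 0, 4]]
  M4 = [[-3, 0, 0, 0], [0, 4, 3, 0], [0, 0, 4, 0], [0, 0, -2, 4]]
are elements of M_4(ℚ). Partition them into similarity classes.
Characteristic polynomials: χ_{M1} = (x - 4)^3(x + 3), χ_{M2} = (x - 4)^3(x + 3), χ_{M3} = (x - 4)^3(x + 3), χ_{M4} = (x - 4)^3(x + 3).

{M1, M2, M3, M4}: invariant factors x - 4, (x - 4)^2(x + 3).

Matrices are similar if and only if their invariant-factor lists agree; the partition into similarity classes is {M1, M2, M3, M4}.

1 class: {M1, M2, M3, M4}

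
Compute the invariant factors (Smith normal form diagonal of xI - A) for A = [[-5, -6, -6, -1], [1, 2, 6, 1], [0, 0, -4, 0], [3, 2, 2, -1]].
The Jordan structure of A has elementary divisors (x + 4), (x + 4), x^2. Arranging the block sizes at each eigenvalue in decreasing order and taking row products gives the invariant factors.

Invariant factors (smallest first, each dividing the next): x + 4, x^2(x + 4).

Check: the last factor x^2(x + 4) is the minimal polynomial, and the product x^2(x + 4)^2 is the characteristic polynomial.

x + 4, x^2(x + 4)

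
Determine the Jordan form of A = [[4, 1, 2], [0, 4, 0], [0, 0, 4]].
The characteristic polynomial is det(xI - A) = (x - 4)^3, so the eigenvalues are 4 (algebraic multiplicity 3).

For λ = 4: rank(A - 4I) = 1, rank((A - 4I)^2) = 0. The eigenspace has dimension 3 - 1 = 2, so there are 2 Jordan blocks; the rank sequence gives block sizes [2, 1].

Assembling the blocks gives the Jordan form J above.

J = [[4, 1, 0], [0, 4, 0], [0, 0, 4]]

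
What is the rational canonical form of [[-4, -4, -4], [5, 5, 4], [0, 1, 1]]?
R = [[0, 0, -4], [1, 0, 3], [0, 1, 2]]

The invariant factors of A (the non-unit diagonal entries of the Smith normal form of xI - A over ℚ[x]) are (x - 1)(x^2 - x - 4), each dividing the next. The characteristic polynomial is their product, (x - 1)(x^2 - x - 4).

The rational canonical form is the block-diagonal matrix of companion matrices C(f_i):
R = [[0, 0, -4], [1, 0, 3], [0, 1, 2]].

Note the characteristic polynomial does not split into linear factors over ℚ, so A has no Jordan form over ℚ; the rational canonical form exists over any field.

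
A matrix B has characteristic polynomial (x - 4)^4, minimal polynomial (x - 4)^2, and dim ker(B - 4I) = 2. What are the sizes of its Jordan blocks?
Jordan blocks: (4, 2), (4, 2)

λ = 4: algebraic multiplicity 4 (exponent in χ_B), largest block size 2 (exponent in m_B), 2 blocks (geometric multiplicity). These force block sizes [2, 2].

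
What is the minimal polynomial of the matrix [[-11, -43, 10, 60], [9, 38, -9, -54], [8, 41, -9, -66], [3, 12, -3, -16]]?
The characteristic polynomial factors as (x - 2)^2(x + 1)^2. The minimal polynomial is ∏(x - λ)^{k_λ} where k_λ is the size of the largest Jordan block at λ.

For λ = -1: rank(A + I) = 3, and the largest Jordan block has size 2 (the smallest k with rank((A + I)^k) = rank((A + I)^(k+1))).
For λ = 2: rank(A - 2I) = 2, and the largest Jordan block has size 1 (the smallest k with rank((A - 2I)^k) = rank((A - 2I)^(k+1))).

So m_A(x) = (x - 2)(x + 1)^2.

m_A(x) = (x - 2)(x + 1)^2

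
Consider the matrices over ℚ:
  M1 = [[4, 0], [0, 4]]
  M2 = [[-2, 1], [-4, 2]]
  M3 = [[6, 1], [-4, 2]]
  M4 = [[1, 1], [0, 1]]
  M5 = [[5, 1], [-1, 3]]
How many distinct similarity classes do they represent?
Characteristic polynomials: χ_{M1} = (x - 4)^2, χ_{M2} = x^2, χ_{M3} = (x - 4)^2, χ_{M4} = (x - 1)^2, χ_{M5} = (x - 4)^2.

{M1}: invariant factors x - 4, x - 4.

{M2}: invariant factors x^2.

{M3, M5}: invariant factors (x - 4)^2.

{M4}: invariant factors (x - 1)^2.

Matrices are similar if and only if their invariant-factor lists agree; the partition into similarity classes is {M1}, {M2}, {M3, M5}, {M4}.

4 classes: {M1}, {M2}, {M3, M5}, {M4}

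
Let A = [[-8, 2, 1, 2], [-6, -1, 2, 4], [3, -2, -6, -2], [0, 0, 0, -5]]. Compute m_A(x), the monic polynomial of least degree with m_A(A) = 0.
m_A(x) = (x + 5)^2

The characteristic polynomial factors as (x + 5)^4. The minimal polynomial is ∏(x - λ)^{k_λ} where k_λ is the size of the largest Jordan block at λ.

For λ = -5: rank(A + 5I) = 1, and the largest Jordan block has size 2 (the smallest k with rank((A + 5I)^k) = rank((A + 5I)^(k+1))).

So m_A(x) = (x + 5)^2.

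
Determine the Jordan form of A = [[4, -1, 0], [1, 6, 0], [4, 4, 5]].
The characteristic polynomial is det(xI - A) = (x - 5)^3, so the eigenvalues are 5 (algebraic multiplicity 3).

For λ = 5: rank(A - 5I) = 1, rank((A - 5I)^2) = 0. The eigenspace has dimension 3 - 1 = 2, so there are 2 Jordan blocks; the rank sequence gives block sizes [2, 1].

Assembling the blocks gives the Jordan form J above.

J = [[5, 1, 0], [0, 5, 0], [0, 0, 5]]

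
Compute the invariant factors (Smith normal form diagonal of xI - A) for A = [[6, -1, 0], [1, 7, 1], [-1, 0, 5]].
(x - 6)^3

The Jordan structure of A has elementary divisors (x - 6)^3. Arranging the block sizes at each eigenvalue in decreasing order and taking row products gives the invariant factors.

Invariant factors (smallest first, each dividing the next): (x - 6)^3.

Check: the last factor (x - 6)^3 is the minimal polynomial, and the product (x - 6)^3 is the characteristic polynomial.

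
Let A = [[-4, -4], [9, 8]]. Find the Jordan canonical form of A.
The characteristic polynomial is det(xI - A) = (x - 2)^2, so the eigenvalues are 2 (algebraic multiplicity 2).

For λ = 2: rank(A - 2I) = 1, rank((A - 2I)^2) = 0. The eigenspace has dimension 2 - 1 = 1, so there is 1 Jordan block; the rank sequence gives block sizes [2].

Assembling the blocks gives the Jordan form J above.

J = [[2, 1], [0, 2]]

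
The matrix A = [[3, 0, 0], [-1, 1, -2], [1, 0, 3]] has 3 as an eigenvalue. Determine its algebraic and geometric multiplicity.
algebraic multiplicity 2, geometric multiplicity 1

The characteristic polynomial is (x - 3)^2(x - 1), so the factor x - 3 appears with exponent 2: the algebraic multiplicity is 2.

rank(A - 3I) = 2, so the eigenspace has dimension 3 - 2 = 1: the geometric multiplicity is 1.

Since 1 < 2, A is not diagonalizable.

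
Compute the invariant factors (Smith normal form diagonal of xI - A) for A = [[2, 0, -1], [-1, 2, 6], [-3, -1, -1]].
The Jordan structure of A has elementary divisors (x - 1)^3. Arranging the block sizes at each eigenvalue in decreasing order and taking row products gives the invariant factors.

Invariant factors (smallest first, each dividing the next): (x - 1)^3.

Check: the last factor (x - 1)^3 is the minimal polynomial, and the product (x - 1)^3 is the characteristic polynomial.

(x - 1)^3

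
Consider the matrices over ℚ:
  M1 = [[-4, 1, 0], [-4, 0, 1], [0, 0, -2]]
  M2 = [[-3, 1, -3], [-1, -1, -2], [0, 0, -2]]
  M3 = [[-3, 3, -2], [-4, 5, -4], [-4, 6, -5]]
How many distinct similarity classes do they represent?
2 classes: {M1, M2}, {M3}

Characteristic polynomials: χ_{M1} = (x + 2)^3, χ_{M2} = (x + 2)^3, χ_{M3} = (x + 1)^3.

{M1, M2}: invariant factors (x + 2)^3.

{M3}: invariant factors x + 1, (x + 1)^2.

Matrices are similar if and only if their invariant-factor lists agree; the partition into similarity classes is {M1, M2}, {M3}.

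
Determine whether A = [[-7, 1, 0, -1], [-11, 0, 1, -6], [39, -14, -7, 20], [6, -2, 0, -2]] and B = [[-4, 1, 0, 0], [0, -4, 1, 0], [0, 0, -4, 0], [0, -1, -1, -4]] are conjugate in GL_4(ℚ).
Yes.

Two matrices over a field are similar if and only if they have the same invariant factors.

Both A and B have characteristic polynomial (x + 4)^4 and minimal polynomial (x + 4)^3. Computing further, both have invariant factors x + 4, (x + 4)^3. Hence A and B are similar.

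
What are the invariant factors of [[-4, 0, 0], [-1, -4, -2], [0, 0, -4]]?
x + 4, (x + 4)^2

The Jordan structure of A has elementary divisors (x + 4)^2, (x + 4). Arranging the block sizes at each eigenvalue in decreasing order and taking row products gives the invariant factors.

Invariant factors (smallest first, each dividing the next): x + 4, (x + 4)^2.

Check: the last factor (x + 4)^2 is the minimal polynomial, and the product (x + 4)^3 is the characteristic polynomial.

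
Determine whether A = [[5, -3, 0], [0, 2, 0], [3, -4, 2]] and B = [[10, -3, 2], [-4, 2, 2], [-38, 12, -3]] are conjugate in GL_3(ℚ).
Yes.

Two matrices over a field are similar if and only if they have the same invariant factors.

Both A and B have characteristic polynomial (x - 5)(x - 2)^2 and minimal polynomial (x - 5)(x - 2)^2. Computing further, both have invariant factors (x - 5)(x - 2)^2. Hence A and B are similar.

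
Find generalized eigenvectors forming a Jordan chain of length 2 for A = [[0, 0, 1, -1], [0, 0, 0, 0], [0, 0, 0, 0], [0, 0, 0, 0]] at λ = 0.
v_1 = [[0, 0, 1, 0]]^T, v_2 = [[1, 0, 0, 0]]^T

We seek v_1 ∈ ker(A^2) \ ker(A), then set v_{i+1} = A v_i.

One such chain is v_1 = [[0, 0, 1, 0]]^T, v_2 = [[1, 0, 0, 0]]^T. Check: A v_2 = [[0, 0, 0, 0]]^T = 0.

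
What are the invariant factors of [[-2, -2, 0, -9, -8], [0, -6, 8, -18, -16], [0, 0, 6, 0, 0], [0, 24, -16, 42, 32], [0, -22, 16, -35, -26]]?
(x - 6)(x + 2), (x - 6)^2(x + 2)

The Jordan structure of A has elementary divisors (x + 2), (x + 2), (x - 6)^2, (x - 6). Arranging the block sizes at each eigenvalue in decreasing order and taking row products gives the invariant factors.

Invariant factors (smallest first, each dividing the next): (x - 6)(x + 2), (x - 6)^2(x + 2).

Check: the last factor (x - 6)^2(x + 2) is the minimal polynomial, and the product (x - 6)^3(x + 2)^2 is the characteristic polynomial.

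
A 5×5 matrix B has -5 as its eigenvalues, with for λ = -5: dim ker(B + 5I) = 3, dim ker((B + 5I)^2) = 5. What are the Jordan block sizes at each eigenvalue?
Jordan blocks: (-5, 2), (-5, 2), (-5, 1)

λ = -5: successive nullity increments [3, 2] count blocks of size ≥ k; block sizes are [2, 2, 1].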